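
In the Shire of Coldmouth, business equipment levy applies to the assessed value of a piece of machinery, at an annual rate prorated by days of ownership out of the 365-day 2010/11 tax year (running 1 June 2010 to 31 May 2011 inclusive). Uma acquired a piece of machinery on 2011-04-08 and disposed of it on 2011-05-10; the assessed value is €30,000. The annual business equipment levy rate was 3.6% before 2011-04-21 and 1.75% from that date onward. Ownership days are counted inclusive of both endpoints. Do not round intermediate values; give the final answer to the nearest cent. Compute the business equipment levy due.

€67.23

2011-04-08 to 2011-04-20: 13 days at 3.6% → €30,000 × 3.6% × 13/365 = €38.4658
2011-04-21 to 2011-05-10: 20 days at 1.75% → €30,000 × 1.75% × 20/365 = €28.7671
Total = €67.2329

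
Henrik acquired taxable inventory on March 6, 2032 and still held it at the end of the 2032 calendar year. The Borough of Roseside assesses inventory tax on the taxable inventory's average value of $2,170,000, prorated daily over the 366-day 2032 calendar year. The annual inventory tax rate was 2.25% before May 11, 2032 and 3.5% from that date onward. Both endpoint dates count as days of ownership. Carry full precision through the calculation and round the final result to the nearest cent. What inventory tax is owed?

March 6 – May 10, 2032: 66 days at 2.25% → $2,170,000 × 2.25% × 66/366 = $8,804.5082
May 11 – December 31, 2032: 235 days at 3.5% → $2,170,000 × 3.5% × 235/366 = $48,765.7104
Total = $57,570.2186

$57,570.22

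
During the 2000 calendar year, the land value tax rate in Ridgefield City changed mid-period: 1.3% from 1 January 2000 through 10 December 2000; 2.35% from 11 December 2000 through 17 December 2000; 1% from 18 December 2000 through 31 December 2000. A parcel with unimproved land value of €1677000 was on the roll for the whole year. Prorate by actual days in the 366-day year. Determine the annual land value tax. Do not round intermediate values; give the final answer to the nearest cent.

€21945.33

1 January – 10 December 2000: 345 days at 1.3% → €1677000 × 1.3% × 345/366 = €20550.1230
11 December – 17 December 2000: 7 days at 2.35% → €1677000 × 2.35% × 7/366 = €753.7336
18 December – 31 December 2000: 14 days at 1% → €1677000 × 1% × 14/366 = €641.4754
Total = €21945.3320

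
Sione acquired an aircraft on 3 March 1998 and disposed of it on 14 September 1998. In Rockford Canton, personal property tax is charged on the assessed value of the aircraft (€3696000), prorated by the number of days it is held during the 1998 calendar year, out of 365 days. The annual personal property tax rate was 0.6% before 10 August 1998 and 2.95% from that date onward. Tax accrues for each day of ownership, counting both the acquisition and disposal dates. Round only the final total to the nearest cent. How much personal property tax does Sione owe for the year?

3 March – 9 August 1998: 160 days at 0.6% → €3696000 × 0.6% × 160/365 = €9720.9863
10 August – 14 September 1998: 36 days at 2.95% → €3696000 × 2.95% × 36/365 = €10753.8411
Total = €20474.8274

€20474.83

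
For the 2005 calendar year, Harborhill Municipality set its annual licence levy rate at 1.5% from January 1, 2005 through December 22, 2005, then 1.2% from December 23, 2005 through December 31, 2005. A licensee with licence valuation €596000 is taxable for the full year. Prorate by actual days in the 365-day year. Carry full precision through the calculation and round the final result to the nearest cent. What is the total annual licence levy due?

€8895.91

January 1 – December 22, 2005: 356 days at 1.5% → €596000 × 1.5% × 356/365 = €8719.5616
December 23 – December 31, 2005: 9 days at 1.2% → €596000 × 1.2% × 9/365 = €176.3507
Total = €8895.9123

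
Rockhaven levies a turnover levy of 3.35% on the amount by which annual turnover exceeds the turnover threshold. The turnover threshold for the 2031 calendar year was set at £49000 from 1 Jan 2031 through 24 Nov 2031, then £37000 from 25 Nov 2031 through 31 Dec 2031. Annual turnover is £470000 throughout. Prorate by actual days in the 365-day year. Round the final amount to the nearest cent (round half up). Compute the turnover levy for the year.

1 Jan – 24 Nov 2031: 328 days, exemption £49000 → (£470000 − £49000) × 3.35% × 328/365 = £12673.8301
25 Nov – 31 Dec 2031: 37 days, exemption £37000 → (£470000 − £37000) × 3.35% × 37/365 = £1470.4205
Total = £14144.2507

£14144.25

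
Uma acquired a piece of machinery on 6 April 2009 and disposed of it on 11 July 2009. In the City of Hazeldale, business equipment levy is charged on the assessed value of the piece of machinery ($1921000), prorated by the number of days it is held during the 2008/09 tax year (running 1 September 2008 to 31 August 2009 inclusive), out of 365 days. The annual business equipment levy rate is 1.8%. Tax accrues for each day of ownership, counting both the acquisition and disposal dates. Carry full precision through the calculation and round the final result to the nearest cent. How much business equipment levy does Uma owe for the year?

$9189.22

Days held (6 April – 11 July 2009): 97 out of 365
Tax = $1921000 × 1.8% × 97/365 = $9189.2219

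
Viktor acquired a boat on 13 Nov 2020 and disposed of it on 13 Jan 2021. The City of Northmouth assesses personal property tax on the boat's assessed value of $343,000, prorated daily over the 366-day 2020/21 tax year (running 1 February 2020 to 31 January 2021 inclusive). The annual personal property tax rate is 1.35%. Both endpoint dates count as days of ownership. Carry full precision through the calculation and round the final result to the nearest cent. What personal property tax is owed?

$784.40

Days held (13 Nov 2020 – 13 Jan 2021): 62 out of 366
Tax = $343,000 × 1.35% × 62/366 = $784.4016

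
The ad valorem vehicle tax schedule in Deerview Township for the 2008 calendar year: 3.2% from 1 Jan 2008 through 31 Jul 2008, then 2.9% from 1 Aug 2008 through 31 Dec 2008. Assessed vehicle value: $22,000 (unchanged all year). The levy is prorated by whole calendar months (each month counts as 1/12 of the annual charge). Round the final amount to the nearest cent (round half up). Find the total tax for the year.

1 Jan – 31 Jul 2008: 7 months at 3.2% → $22,000 × 3.2% × 7/12 = $410.6667
1 Aug – 31 Dec 2008: 5 months at 2.9% → $22,000 × 2.9% × 5/12 = $265.8333
Total = $676.5000

$676.50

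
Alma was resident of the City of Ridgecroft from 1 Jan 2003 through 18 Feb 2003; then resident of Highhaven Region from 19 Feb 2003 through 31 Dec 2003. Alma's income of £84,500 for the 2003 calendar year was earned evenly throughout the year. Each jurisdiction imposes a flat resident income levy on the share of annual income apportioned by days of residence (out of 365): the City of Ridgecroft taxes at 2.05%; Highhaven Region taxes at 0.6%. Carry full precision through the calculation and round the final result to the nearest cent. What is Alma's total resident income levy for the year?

The City of Ridgecroft, 1 Jan – 18 Feb 2003: 49 days → £84,500 × 2.05% × 49/365 = £232.5486
Highhaven Region, 19 Feb – 31 Dec 2003: 316 days → £84,500 × 0.6% × 316/365 = £438.9370
Total = £671.4856

£671.49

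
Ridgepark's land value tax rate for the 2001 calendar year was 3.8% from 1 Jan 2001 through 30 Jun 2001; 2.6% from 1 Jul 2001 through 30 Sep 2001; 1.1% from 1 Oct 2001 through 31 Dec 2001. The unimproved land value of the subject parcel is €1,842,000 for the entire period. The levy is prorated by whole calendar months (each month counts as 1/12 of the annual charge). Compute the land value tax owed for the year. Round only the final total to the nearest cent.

€52,036.50

1 Jan – 30 Jun 2001: 6 months at 3.8% → €1,842,000 × 3.8% × 6/12 = €34,998.0000
1 Jul – 30 Sep 2001: 3 months at 2.6% → €1,842,000 × 2.6% × 3/12 = €11,973.0000
1 Oct – 31 Dec 2001: 3 months at 1.1% → €1,842,000 × 1.1% × 3/12 = €5,065.5000
Total = €52,036.5000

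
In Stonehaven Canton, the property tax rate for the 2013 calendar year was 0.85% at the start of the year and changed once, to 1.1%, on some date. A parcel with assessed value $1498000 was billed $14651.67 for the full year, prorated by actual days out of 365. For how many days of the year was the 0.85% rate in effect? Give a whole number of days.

178 days

Let d = days at the first rate; then 365 − d days at the second rate.
$1498000 × [0.85%·d + 1.1%·(365−d)] / 365 = $14651.67
Solving gives d = 178, so the new rate took effect on June 28, 2013.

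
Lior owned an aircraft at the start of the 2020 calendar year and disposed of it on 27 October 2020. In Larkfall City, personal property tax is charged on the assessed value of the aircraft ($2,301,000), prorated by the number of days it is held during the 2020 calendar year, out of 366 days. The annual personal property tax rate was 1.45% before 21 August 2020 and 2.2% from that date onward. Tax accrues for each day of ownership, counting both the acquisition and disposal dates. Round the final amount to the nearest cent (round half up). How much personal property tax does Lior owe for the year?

1 January – 20 August 2020: 233 days at 1.45% → $2,301,000 × 1.45% × 233/366 = $21,240.2418
21 August – 27 October 2020: 68 days at 2.2% → $2,301,000 × 2.2% × 68/366 = $9,405.1803
Total = $30,645.4221

$30,645.42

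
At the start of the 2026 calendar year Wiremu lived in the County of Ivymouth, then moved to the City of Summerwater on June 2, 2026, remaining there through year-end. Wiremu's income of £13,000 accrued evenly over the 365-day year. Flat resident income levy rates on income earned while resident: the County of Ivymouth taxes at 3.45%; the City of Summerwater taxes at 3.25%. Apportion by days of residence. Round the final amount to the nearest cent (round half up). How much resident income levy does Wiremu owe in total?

The County of Ivymouth, January 1 – June 1, 2026: 152 days → £13,000 × 3.45% × 152/365 = £186.7726
The City of Summerwater, June 2 – December 31, 2026: 213 days → £13,000 × 3.25% × 213/365 = £246.5548
Total = £433.3274

£433.33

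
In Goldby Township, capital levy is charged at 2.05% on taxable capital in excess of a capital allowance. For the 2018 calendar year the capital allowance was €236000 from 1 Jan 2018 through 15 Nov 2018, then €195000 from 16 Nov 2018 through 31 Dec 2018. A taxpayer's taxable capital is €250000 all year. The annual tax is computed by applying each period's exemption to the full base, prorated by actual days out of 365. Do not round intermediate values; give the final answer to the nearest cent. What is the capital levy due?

€392.93

1 Jan – 15 Nov 2018: 319 days, exemption €236000 → (€250000 − €236000) × 2.05% × 319/365 = €250.8301
16 Nov – 31 Dec 2018: 46 days, exemption €195000 → (€250000 − €195000) × 2.05% × 46/365 = €142.0959
Total = €392.9260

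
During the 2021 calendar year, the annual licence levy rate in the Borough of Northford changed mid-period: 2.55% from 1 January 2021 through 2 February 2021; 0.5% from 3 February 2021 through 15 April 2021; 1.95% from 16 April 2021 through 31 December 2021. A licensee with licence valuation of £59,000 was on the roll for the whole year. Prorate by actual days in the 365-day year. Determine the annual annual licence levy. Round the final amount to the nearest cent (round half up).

1 January – 2 February 2021: 33 days at 2.55% → £59,000 × 2.55% × 33/365 = £136.0233
3 February – 15 April 2021: 72 days at 0.5% → £59,000 × 0.5% × 72/365 = £58.1918
16 April – 31 December 2021: 260 days at 1.95% → £59,000 × 1.95% × 260/365 = £819.5342
Total = £1,013.7493

£1,013.75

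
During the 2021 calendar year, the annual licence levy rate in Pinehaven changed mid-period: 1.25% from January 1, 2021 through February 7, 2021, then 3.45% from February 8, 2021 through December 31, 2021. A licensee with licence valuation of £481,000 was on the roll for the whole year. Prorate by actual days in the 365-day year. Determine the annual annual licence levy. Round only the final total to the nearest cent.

£15,492.81

January 1 – February 7, 2021: 38 days at 1.25% → £481,000 × 1.25% × 38/365 = £625.9589
February 8 – December 31, 2021: 327 days at 3.45% → £481,000 × 3.45% × 327/365 = £14,866.8534
Total = £15,492.8123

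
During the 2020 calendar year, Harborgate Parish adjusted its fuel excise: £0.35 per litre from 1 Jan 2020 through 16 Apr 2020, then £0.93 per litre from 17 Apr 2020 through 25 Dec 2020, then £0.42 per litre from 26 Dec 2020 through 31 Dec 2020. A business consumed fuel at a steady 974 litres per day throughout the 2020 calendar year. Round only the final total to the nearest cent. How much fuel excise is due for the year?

1 Jan – 16 Apr 2020: 107 days × 974 litres/day = 104,218 litres at £0.35/litre → £36,476.30
17 Apr – 25 Dec 2020: 253 days × 974 litres/day = 246,422 litres at £0.93/litre → £229,172.46
26 Dec – 31 Dec 2020: 6 days × 974 litres/day = 5,844 litres at £0.42/litre → £2,454.48

£268,103.24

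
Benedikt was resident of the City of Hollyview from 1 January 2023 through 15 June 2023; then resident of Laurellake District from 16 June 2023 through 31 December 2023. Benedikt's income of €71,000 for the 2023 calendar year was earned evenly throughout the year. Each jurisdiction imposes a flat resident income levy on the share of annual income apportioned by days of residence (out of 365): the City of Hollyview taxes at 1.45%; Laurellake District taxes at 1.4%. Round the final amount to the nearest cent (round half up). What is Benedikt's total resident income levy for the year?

€1,010.15

The City of Hollyview, 1 January – 15 June 2023: 166 days → €71,000 × 1.45% × 166/365 = €468.2110
Laurellake District, 16 June – 31 December 2023: 199 days → €71,000 × 1.4% × 199/365 = €541.9342
Total = €1,010.1452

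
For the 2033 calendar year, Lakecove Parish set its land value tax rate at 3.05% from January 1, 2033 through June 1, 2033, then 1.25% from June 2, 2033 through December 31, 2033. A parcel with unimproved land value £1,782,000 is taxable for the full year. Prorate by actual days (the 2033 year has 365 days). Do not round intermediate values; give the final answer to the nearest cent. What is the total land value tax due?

January 1 – June 1, 2033: 152 days at 3.05% → £1,782,000 × 3.05% × 152/365 = £22,633.8411
June 2 – December 31, 2033: 213 days at 1.25% → £1,782,000 × 1.25% × 213/365 = £12,998.8356
Total = £35,632.6767

£35,632.68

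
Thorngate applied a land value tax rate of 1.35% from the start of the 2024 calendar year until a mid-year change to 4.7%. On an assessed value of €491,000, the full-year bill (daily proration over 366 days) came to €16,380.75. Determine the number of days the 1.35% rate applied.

Let d = days at the first rate; then 366 − d days at the second rate.
€491,000 × [1.35%·d + 4.7%·(366−d)] / 366 = €16,380.75
Solving gives d = 149, so the new rate took effect on 29 May 2024.

149 days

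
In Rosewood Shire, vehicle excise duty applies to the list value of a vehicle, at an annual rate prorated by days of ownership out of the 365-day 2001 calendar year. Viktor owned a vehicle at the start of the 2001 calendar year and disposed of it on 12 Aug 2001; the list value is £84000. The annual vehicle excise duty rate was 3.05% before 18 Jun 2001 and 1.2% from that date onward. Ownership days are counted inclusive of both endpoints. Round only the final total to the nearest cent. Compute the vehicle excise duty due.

£1333.87

1 Jan – 17 Jun 2001: 168 days at 3.05% → £84000 × 3.05% × 168/365 = £1179.2219
18 Jun – 12 Aug 2001: 56 days at 1.2% → £84000 × 1.2% × 56/365 = £154.6521
Total = £1333.8740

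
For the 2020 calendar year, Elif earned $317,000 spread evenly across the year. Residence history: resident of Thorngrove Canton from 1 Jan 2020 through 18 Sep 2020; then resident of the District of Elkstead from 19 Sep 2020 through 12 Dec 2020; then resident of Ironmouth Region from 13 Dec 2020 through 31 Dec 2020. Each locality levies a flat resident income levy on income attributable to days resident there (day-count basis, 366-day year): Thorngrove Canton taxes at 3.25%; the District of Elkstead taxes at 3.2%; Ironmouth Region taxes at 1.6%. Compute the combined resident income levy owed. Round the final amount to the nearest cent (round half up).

$9,994.16

Thorngrove Canton, 1 Jan – 18 Sep 2020: 262 days → $317,000 × 3.25% × 262/366 = $7,375.0137
The District of Elkstead, 19 Sep – 12 Dec 2020: 85 days → $317,000 × 3.2% × 85/366 = $2,355.8470
Ironmouth Region, 13 Dec – 31 Dec 2020: 19 days → $317,000 × 1.6% × 19/366 = $263.3005
Total = $9,994.1612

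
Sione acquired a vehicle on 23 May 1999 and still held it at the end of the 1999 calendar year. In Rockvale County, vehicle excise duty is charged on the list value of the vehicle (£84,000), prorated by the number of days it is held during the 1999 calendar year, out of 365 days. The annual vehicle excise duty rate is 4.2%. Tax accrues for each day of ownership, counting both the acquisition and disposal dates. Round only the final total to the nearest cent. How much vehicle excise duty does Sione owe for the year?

£2,155.46

Days held (23 May – 31 Dec 1999): 223 out of 365
Tax = £84,000 × 4.2% × 223/365 = £2,155.4630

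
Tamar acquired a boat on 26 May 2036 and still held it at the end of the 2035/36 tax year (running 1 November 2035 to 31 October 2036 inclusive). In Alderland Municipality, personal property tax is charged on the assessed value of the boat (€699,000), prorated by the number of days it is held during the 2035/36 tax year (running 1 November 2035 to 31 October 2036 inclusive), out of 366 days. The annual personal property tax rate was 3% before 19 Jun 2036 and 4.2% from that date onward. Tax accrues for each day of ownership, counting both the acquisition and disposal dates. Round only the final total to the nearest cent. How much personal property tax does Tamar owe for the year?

€12,203.85

26 May – 18 Jun 2036: 24 days at 3% → €699,000 × 3% × 24/366 = €1,375.0820
19 Jun – 31 Oct 2036: 135 days at 4.2% → €699,000 × 4.2% × 135/366 = €10,828.7705
Total = €12,203.8525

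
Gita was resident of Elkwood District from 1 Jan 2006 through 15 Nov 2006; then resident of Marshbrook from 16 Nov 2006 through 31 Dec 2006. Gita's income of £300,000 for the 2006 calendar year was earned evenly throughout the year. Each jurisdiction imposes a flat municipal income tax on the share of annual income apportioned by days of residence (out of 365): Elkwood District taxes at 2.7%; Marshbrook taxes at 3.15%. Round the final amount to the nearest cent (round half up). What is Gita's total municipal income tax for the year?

Elkwood District, 1 Jan – 15 Nov 2006: 319 days → £300,000 × 2.7% × 319/365 = £7,079.1781
Marshbrook, 16 Nov – 31 Dec 2006: 46 days → £300,000 × 3.15% × 46/365 = £1,190.9589
Total = £8,270.1370

£8,270.14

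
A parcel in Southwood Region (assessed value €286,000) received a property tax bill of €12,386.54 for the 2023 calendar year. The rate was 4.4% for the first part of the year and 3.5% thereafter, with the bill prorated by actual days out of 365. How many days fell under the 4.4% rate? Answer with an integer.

Let d = days at the first rate; then 365 − d days at the second rate.
€286,000 × [4.4%·d + 3.5%·(365−d)] / 365 = €12,386.54
Solving gives d = 337, so the new rate took effect on December 4, 2023.

337 days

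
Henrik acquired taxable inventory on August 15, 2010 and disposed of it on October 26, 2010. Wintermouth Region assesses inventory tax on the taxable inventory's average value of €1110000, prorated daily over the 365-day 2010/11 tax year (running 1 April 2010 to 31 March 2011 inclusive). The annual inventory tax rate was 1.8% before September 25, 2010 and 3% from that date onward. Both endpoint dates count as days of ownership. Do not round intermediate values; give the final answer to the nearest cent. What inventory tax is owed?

August 15 – September 24, 2010: 41 days at 1.8% → €1110000 × 1.8% × 41/365 = €2244.3288
September 25 – October 26, 2010: 32 days at 3% → €1110000 × 3% × 32/365 = €2919.4521
Total = €5163.7808

€5163.78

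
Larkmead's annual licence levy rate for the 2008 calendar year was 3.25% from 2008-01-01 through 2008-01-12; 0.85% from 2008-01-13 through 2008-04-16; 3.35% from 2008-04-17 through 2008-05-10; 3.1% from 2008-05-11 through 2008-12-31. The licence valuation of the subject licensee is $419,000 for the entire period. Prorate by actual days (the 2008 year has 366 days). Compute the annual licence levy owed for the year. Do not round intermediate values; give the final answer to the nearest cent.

2008-01-01 to 2008-01-12: 12 days at 3.25% → $419,000 × 3.25% × 12/366 = $446.4754
2008-01-13 to 2008-04-16: 95 days at 0.85% → $419,000 × 0.85% × 95/366 = $924.4331
2008-04-17 to 2008-05-10: 24 days at 3.35% → $419,000 × 3.35% × 24/366 = $920.4262
2008-05-11 to 2008-12-31: 235 days at 3.1% → $419,000 × 3.1% × 235/366 = $8,339.9317
Total = $10,631.2664

$10,631.27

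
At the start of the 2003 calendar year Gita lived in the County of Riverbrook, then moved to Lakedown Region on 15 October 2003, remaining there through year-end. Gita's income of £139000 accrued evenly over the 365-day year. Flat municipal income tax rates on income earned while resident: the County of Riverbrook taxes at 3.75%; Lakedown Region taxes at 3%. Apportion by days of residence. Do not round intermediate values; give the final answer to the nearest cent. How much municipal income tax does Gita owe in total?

The County of Riverbrook, 1 January – 14 October 2003: 287 days → £139000 × 3.75% × 287/365 = £4098.5959
Lakedown Region, 15 October – 31 December 2003: 78 days → £139000 × 3% × 78/365 = £891.1233
Total = £4989.7192

£4989.72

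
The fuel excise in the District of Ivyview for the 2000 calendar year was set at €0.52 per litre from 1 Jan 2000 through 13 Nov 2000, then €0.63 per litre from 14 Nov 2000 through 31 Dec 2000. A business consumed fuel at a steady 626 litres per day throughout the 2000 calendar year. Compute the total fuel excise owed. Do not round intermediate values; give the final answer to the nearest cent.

1 Jan – 13 Nov 2000: 318 days × 626 litres/day = 199,068 litres at €0.52/litre → €103515.36
14 Nov – 31 Dec 2000: 48 days × 626 litres/day = 30,048 litres at €0.63/litre → €18930.24

€122445.60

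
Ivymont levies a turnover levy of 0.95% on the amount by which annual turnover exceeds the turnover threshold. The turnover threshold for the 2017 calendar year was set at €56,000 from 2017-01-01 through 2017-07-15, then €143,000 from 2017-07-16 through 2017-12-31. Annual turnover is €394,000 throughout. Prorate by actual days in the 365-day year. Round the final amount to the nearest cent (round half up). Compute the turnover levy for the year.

€2,828.32

2017-01-01 to 2017-07-15: 196 days, exemption €56,000 → (€394,000 − €56,000) × 0.95% × 196/365 = €1,724.2630
2017-07-16 to 2017-12-31: 169 days, exemption €143,000 → (€394,000 − €143,000) × 0.95% × 169/365 = €1,104.0562
Total = €2,828.3192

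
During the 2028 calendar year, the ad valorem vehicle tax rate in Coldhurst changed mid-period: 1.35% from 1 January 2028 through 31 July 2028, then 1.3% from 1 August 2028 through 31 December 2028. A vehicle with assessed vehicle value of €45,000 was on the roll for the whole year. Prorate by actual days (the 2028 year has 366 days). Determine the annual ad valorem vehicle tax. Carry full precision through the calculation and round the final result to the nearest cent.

1 January – 31 July 2028: 213 days at 1.35% → €45,000 × 1.35% × 213/366 = €353.5451
1 August – 31 December 2028: 153 days at 1.3% → €45,000 × 1.3% × 153/366 = €244.5492
Total = €598.0943

€598.09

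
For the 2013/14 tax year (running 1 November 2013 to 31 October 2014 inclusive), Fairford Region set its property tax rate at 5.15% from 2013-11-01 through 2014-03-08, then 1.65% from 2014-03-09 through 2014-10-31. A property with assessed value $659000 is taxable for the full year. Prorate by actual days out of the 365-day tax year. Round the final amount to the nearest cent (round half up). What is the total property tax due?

$18962.05

2013-11-01 to 2014-03-08: 128 days at 5.15% → $659000 × 5.15% × 128/365 = $11901.7205
2014-03-09 to 2014-10-31: 237 days at 1.65% → $659000 × 1.65% × 237/365 = $7060.3274
Total = $18962.0479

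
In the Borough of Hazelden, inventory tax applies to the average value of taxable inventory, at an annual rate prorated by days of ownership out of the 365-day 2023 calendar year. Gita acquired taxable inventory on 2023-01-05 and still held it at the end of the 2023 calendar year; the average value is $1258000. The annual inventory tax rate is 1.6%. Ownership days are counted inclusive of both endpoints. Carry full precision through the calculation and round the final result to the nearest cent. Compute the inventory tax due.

$19907.42

Days held (2023-01-05 to 2023-12-31): 361 out of 365
Tax = $1258000 × 1.6% × 361/365 = $19907.4192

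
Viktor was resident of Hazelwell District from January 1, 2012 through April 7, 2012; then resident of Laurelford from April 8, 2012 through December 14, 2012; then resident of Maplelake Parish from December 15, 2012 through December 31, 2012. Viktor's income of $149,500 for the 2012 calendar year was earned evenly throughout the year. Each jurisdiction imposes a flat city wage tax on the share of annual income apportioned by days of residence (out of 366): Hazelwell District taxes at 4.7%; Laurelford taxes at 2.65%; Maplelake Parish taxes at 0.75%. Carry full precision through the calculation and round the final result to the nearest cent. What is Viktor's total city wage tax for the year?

$4,650.43

Hazelwell District, January 1 – April 7, 2012: 98 days → $149,500 × 4.7% × 98/366 = $1,881.4126
Laurelford, April 8 – December 14, 2012: 251 days → $149,500 × 2.65% × 251/366 = $2,716.9378
Maplelake Parish, December 15 – December 31, 2012: 17 days → $149,500 × 0.75% × 17/366 = $52.0799
Total = $4,650.4303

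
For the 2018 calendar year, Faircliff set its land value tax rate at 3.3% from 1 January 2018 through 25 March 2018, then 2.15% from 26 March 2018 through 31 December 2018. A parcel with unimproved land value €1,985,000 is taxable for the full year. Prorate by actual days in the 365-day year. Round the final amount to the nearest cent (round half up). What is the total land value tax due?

€47,930.95

1 January – 25 March 2018: 84 days at 3.3% → €1,985,000 × 3.3% × 84/365 = €15,075.1233
26 March – 31 December 2018: 281 days at 2.15% → €1,985,000 × 2.15% × 281/365 = €32,855.8288
Total = €47,930.9521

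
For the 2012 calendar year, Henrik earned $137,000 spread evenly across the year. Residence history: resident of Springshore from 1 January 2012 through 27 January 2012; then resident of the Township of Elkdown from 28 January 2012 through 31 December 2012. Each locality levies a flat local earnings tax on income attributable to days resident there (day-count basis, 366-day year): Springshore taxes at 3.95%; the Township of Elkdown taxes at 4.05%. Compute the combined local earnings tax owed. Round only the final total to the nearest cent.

$5,538.39

Springshore, 1 January – 27 January 2012: 27 days → $137,000 × 3.95% × 27/366 = $399.2090
The Township of Elkdown, 28 January – 31 December 2012: 339 days → $137,000 × 4.05% × 339/366 = $5,139.1844
Total = $5,538.3934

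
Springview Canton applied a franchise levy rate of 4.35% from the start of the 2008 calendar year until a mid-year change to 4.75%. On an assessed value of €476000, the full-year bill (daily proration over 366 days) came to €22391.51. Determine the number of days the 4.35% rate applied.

42 days

Let d = days at the first rate; then 366 − d days at the second rate.
€476000 × [4.35%·d + 4.75%·(366−d)] / 366 = €22391.51
Solving gives d = 42, so the new rate took effect on 12 February 2008.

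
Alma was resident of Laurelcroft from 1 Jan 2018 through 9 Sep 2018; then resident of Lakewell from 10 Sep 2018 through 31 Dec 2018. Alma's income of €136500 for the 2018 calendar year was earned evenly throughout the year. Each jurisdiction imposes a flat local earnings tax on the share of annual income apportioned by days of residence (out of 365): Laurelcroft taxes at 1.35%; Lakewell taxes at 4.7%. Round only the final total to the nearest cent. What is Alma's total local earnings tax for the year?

Laurelcroft, 1 Jan – 9 Sep 2018: 252 days → €136500 × 1.35% × 252/365 = €1272.2548
Lakewell, 10 Sep – 31 Dec 2018: 113 days → €136500 × 4.7% × 113/365 = €1986.1685
Total = €3258.4233

€3258.42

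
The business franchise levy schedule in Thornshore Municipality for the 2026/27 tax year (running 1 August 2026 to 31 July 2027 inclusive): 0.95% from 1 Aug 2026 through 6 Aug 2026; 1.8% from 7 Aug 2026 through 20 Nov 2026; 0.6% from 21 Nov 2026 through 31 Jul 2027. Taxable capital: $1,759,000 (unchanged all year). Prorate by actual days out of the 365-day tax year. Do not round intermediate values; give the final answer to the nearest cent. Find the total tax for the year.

1 Aug – 6 Aug 2026: 6 days at 0.95% → $1,759,000 × 0.95% × 6/365 = $274.6932
7 Aug – 20 Nov 2026: 106 days at 1.8% → $1,759,000 × 1.8% × 106/365 = $9,194.9918
21 Nov 2026 – 31 Jul 2027: 253 days at 0.6% → $1,759,000 × 0.6% × 253/365 = $7,315.5123
Total = $16,785.1973

$16,785.20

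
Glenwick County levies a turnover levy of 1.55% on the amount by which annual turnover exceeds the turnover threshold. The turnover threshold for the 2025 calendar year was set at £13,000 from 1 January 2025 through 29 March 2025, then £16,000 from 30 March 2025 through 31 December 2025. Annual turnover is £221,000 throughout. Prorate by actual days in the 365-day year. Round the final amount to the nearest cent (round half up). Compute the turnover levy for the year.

1 January – 29 March 2025: 88 days, exemption £13,000 → (£221,000 − £13,000) × 1.55% × 88/365 = £777.2932
30 March – 31 December 2025: 277 days, exemption £16,000 → (£221,000 − £16,000) × 1.55% × 277/365 = £2,411.4178
Total = £3,188.7110

£3,188.71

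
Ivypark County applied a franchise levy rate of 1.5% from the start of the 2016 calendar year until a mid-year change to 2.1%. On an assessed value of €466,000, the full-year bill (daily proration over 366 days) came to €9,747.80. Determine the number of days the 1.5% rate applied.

5 days

Let d = days at the first rate; then 366 − d days at the second rate.
€466,000 × [1.5%·d + 2.1%·(366−d)] / 366 = €9,747.80
Solving gives d = 5, so the new rate took effect on 6 Jan 2016.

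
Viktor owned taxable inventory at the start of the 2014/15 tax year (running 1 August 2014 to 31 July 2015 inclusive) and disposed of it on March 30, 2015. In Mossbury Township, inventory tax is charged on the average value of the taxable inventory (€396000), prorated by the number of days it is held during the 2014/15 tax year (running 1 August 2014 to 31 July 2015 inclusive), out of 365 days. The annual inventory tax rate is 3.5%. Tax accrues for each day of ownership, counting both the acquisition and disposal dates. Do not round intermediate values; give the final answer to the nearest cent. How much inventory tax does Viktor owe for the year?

Days held (August 1, 2014 – March 30, 2015): 242 out of 365
Tax = €396000 × 3.5% × 242/365 = €9189.3699

€9189.37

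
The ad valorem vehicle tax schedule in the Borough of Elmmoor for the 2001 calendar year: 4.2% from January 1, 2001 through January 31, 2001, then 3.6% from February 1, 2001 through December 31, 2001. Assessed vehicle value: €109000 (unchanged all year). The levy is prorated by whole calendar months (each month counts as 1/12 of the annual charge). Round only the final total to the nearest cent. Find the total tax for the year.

January 1 – January 31, 2001: 1 month at 4.2% → €109000 × 4.2% × 1/12 = €381.5000
February 1 – December 31, 2001: 11 months at 3.6% → €109000 × 3.6% × 11/12 = €3597.0000
Total = €3978.5000

€3978.50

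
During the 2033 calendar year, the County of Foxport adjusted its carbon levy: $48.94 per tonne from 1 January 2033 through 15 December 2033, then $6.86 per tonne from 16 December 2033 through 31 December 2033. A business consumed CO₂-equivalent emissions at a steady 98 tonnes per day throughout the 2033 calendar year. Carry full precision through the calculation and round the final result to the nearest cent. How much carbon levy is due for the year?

1 January – 15 December 2033: 349 days × 98 tonnes/day = 34,202 tonnes at $48.94/tonne → $1,673,845.88
16 December – 31 December 2033: 16 days × 98 tonnes/day = 1,568 tonnes at $6.86/tonne → $10,756.48

$1,684,602.36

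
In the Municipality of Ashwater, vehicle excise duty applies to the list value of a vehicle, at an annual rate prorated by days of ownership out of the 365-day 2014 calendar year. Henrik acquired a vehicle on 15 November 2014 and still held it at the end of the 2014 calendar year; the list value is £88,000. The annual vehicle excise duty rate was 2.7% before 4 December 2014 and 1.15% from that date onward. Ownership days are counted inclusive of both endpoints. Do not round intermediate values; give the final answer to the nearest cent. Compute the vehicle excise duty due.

£201.32

15 November – 3 December 2014: 19 days at 2.7% → £88,000 × 2.7% × 19/365 = £123.6822
4 December – 31 December 2014: 28 days at 1.15% → £88,000 × 1.15% × 28/365 = £77.6329
Total = £201.3151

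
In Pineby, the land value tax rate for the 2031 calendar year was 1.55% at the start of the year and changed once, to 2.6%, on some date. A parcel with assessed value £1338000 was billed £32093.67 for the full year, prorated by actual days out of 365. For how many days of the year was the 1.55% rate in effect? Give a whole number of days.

70 days

Let d = days at the first rate; then 365 − d days at the second rate.
£1338000 × [1.55%·d + 2.6%·(365−d)] / 365 = £32093.67
Solving gives d = 70, so the new rate took effect on 12 Mar 2031.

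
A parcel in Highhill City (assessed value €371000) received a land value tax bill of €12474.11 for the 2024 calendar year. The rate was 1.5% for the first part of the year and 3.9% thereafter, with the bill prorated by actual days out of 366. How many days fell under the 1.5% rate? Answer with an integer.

Let d = days at the first rate; then 366 − d days at the second rate.
€371000 × [1.5%·d + 3.9%·(366−d)] / 366 = €12474.11
Solving gives d = 82, so the new rate took effect on March 23, 2024.

82 days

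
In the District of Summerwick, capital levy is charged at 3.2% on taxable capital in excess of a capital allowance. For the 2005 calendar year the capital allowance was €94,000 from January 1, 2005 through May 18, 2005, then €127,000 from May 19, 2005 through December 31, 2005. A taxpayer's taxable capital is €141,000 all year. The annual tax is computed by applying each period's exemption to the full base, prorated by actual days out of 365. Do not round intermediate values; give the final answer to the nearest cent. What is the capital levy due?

January 1 – May 18, 2005: 138 days, exemption €94,000 → (€141,000 − €94,000) × 3.2% × 138/365 = €568.6356
May 19 – December 31, 2005: 227 days, exemption €127,000 → (€141,000 − €127,000) × 3.2% × 227/365 = €278.6192
Total = €847.2548

€847.25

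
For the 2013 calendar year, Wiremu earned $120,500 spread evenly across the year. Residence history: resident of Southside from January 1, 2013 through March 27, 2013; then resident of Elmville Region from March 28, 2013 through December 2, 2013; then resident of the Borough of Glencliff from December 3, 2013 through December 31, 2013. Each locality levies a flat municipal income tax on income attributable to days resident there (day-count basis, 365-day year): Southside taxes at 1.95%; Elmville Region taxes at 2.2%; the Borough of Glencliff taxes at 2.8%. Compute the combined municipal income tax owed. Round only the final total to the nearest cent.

$2,637.46

Southside, January 1 – March 27, 2013: 86 days → $120,500 × 1.95% × 86/365 = $553.6397
Elmville Region, March 28 – December 2, 2013: 250 days → $120,500 × 2.2% × 250/365 = $1,815.7534
The Borough of Glencliff, December 3 – December 31, 2013: 29 days → $120,500 × 2.8% × 29/365 = $268.0712
Total = $2,637.4644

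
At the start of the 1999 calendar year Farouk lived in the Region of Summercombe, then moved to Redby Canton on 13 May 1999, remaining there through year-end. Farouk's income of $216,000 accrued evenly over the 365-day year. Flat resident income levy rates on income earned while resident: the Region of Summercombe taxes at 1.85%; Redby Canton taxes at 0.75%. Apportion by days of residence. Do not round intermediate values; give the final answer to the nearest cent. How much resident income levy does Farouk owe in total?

$2,479.27

The Region of Summercombe, 1 Jan – 12 May 1999: 132 days → $216,000 × 1.85% × 132/365 = $1,445.1288
Redby Canton, 13 May – 31 Dec 1999: 233 days → $216,000 × 0.75% × 233/365 = $1,034.1370
Total = $2,479.2658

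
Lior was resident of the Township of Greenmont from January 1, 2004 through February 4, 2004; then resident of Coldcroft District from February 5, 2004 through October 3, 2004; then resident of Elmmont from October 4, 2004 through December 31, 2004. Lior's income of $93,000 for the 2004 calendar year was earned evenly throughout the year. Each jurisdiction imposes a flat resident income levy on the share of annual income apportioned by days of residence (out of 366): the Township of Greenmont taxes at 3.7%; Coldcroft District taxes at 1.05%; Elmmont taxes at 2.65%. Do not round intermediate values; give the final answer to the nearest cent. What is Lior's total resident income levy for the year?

The Township of Greenmont, January 1 – February 4, 2004: 35 days → $93,000 × 3.7% × 35/366 = $329.0574
Coldcroft District, February 5 – October 3, 2004: 242 days → $93,000 × 1.05% × 242/366 = $645.6639
Elmmont, October 4 – December 31, 2004: 89 days → $93,000 × 2.65% × 89/366 = $599.2910
Total = $1,574.0123

$1,574.01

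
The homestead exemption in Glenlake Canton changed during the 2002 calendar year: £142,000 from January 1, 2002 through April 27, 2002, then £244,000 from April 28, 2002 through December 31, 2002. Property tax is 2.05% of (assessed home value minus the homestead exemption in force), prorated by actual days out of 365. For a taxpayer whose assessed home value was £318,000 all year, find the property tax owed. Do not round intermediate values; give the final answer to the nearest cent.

January 1 – April 27, 2002: 117 days, exemption £142,000 → (£318,000 − £142,000) × 2.05% × 117/365 = £1,156.5370
April 28 – December 31, 2002: 248 days, exemption £244,000 → (£318,000 − £244,000) × 2.05% × 248/365 = £1,030.7288
Total = £2,187.2658

£2,187.27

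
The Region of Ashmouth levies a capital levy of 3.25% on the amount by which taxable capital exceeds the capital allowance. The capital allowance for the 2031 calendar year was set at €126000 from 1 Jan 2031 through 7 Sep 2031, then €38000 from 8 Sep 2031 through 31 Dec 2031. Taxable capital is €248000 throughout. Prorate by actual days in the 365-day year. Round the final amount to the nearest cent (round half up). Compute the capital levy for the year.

€4866.10

1 Jan – 7 Sep 2031: 250 days, exemption €126000 → (€248000 − €126000) × 3.25% × 250/365 = €2715.7534
8 Sep – 31 Dec 2031: 115 days, exemption €38000 → (€248000 − €38000) × 3.25% × 115/365 = €2150.3425
Total = €4866.0959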